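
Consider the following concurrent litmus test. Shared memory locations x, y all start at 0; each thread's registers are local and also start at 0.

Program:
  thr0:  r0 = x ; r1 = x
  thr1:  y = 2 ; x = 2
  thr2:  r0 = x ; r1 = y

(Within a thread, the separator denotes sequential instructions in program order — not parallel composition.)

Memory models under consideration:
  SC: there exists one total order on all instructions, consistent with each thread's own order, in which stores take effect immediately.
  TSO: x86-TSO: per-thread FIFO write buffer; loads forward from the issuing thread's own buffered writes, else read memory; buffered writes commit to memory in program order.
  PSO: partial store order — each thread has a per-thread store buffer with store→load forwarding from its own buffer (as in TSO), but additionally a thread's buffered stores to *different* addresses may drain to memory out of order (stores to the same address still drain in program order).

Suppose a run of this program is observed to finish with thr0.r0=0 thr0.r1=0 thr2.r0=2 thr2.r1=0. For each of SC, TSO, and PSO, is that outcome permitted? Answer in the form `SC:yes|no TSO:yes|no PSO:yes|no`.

outcome vector order: (thr0.r0,thr0.r1,thr2.r0,thr2.r1)
[SC] allowed = {0000; 0002; 0022; 0200; 0202; 0222; 2200; 2202; 2222}
[TSO] allowed = {0000; 0002; 0022; 0200; 0202; 0222; 2200; 2202; 2222}
[PSO] allowed = {0000; 0002; 0020; 0022; 0200; 0202; 0220; 0222; 2200; 2202; 2220; 2222}
target 0020 ∈ {PSO}

SC:no TSO:no PSO:yes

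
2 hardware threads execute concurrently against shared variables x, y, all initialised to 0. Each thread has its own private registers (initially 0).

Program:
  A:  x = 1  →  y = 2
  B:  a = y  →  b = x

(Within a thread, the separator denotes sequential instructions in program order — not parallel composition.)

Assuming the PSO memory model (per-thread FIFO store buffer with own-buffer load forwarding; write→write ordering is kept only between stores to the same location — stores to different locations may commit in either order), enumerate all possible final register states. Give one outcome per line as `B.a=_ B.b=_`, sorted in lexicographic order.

outcome vector order: (B.a,B.b)
|PSO outcomes| = 4

B.a=0 B.b=0
B.a=0 B.b=1
B.a=2 B.b=0
B.a=2 B.b=1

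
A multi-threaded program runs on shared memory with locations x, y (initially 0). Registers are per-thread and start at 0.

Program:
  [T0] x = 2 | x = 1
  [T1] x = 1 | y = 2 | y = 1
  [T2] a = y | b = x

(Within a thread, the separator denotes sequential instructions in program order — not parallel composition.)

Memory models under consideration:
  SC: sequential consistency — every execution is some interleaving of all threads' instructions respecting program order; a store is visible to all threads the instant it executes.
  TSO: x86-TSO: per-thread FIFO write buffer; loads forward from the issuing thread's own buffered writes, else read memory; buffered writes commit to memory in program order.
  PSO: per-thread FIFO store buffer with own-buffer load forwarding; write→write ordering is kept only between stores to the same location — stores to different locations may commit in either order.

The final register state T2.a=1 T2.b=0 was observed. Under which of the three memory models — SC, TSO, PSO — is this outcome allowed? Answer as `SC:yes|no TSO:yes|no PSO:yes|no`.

outcome vector order: (T2.a,T2.b)
SC: 7 outcomes — {0/0, 0/1, 0/2, 1/1, 1/2, 2/1, 2/2}
TSO: 7 outcomes — {0/0, 0/1, 0/2, 1/1, 1/2, 2/1, 2/2}
PSO: 9 outcomes — {0/0, 0/1, 0/2, 1/0, 1/1, 1/2, 2/0, 2/1, 2/2}
target 1/0 ∈ {PSO}

SC:no TSO:no PSO:yes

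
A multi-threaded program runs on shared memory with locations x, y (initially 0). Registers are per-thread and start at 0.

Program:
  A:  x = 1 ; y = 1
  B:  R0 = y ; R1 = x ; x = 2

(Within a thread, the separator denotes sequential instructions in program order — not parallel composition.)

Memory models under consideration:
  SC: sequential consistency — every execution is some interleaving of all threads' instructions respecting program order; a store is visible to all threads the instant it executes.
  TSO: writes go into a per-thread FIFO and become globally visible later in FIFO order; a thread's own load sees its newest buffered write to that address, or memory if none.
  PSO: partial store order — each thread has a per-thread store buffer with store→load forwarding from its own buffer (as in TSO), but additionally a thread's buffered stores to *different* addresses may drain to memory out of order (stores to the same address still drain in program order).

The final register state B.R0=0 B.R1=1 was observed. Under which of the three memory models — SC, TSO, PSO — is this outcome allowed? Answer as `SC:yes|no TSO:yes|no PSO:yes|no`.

SC:yes TSO:yes PSO:yes

outcome vector order: (B.R0,B.R1)
under SC → 00, 01, 11
under TSO → 00, 01, 11
under PSO → 00, 01, 10, 11
target 01 ∈ {SC,TSO,PSO}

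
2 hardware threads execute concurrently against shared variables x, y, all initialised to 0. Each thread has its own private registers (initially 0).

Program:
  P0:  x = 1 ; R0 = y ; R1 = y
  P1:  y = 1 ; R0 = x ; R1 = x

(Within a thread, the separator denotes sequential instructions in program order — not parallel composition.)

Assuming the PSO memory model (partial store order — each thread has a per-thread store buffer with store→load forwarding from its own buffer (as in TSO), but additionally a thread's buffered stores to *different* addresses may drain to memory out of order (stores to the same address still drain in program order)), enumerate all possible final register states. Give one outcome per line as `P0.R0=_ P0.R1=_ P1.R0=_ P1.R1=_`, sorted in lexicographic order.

P0.R0=0 P0.R1=0 P1.R0=0 P1.R1=0
P0.R0=0 P0.R1=0 P1.R0=0 P1.R1=1
P0.R0=0 P0.R1=0 P1.R0=1 P1.R1=1
P0.R0=0 P0.R1=1 P1.R0=0 P1.R1=0
P0.R0=0 P0.R1=1 P1.R0=0 P1.R1=1
P0.R0=0 P0.R1=1 P1.R0=1 P1.R1=1
P0.R0=1 P0.R1=1 P1.R0=0 P1.R1=0
P0.R0=1 P0.R1=1 P1.R0=0 P1.R1=1
P0.R0=1 P0.R1=1 P1.R0=1 P1.R1=1

outcome vector order: (P0.R0,P0.R1,P1.R0,P1.R1)
|PSO outcomes| = 9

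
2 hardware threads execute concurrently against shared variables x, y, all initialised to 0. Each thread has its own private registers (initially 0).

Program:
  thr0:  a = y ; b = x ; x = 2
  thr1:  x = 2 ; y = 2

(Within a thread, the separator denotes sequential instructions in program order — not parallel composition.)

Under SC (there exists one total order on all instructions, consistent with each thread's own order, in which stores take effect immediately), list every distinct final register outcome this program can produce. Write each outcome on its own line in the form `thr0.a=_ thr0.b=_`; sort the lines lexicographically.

outcome vector order: (thr0.a,thr0.b)
|SC outcomes| = 3

thr0.a=0 thr0.b=0
thr0.a=0 thr0.b=2
thr0.a=2 thr0.b=2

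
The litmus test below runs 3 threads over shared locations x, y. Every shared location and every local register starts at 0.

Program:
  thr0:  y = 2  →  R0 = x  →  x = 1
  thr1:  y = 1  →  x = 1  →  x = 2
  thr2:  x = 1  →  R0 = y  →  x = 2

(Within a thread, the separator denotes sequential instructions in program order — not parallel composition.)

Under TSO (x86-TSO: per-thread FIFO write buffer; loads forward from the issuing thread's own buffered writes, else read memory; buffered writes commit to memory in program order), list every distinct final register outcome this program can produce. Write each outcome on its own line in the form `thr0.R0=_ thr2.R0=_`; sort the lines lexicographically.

thr0.R0=0 thr2.R0=0
thr0.R0=0 thr2.R0=1
thr0.R0=0 thr2.R0=2
thr0.R0=1 thr2.R0=0
thr0.R0=1 thr2.R0=1
thr0.R0=1 thr2.R0=2
thr0.R0=2 thr2.R0=0
thr0.R0=2 thr2.R0=1
thr0.R0=2 thr2.R0=2

outcome vector order: (thr0.R0,thr2.R0)
|TSO outcomes| = 9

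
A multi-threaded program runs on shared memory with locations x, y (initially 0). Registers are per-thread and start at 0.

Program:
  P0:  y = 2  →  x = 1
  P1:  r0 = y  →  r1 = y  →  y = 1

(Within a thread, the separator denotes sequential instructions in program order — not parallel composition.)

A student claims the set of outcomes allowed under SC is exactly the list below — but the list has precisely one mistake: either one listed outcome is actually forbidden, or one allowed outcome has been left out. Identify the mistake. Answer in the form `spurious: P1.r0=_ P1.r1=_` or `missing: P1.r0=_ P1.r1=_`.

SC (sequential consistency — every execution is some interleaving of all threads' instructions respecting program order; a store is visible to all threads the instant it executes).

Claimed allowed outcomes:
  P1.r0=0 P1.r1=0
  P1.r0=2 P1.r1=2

missing: P1.r0=0 P1.r1=2

outcome vector order: (P1.r0,P1.r1)
SC: 3 outcomes — {00; 02; 22}
SC∖claimed = {02}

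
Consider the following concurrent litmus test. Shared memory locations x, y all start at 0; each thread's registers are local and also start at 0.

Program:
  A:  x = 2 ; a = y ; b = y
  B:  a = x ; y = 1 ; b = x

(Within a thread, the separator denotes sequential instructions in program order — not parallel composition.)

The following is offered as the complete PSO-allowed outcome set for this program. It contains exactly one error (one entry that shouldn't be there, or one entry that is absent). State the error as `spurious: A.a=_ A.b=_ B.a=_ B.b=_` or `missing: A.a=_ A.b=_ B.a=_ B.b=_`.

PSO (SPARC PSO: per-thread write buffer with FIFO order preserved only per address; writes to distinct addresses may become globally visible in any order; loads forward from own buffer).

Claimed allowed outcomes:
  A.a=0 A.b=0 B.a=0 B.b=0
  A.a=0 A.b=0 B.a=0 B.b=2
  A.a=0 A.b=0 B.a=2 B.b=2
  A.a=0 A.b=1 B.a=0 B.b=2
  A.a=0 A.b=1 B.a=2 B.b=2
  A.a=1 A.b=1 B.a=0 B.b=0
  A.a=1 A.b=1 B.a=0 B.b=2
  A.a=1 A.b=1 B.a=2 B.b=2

missing: A.a=0 A.b=1 B.a=0 B.b=0

outcome vector order: (A.a,A.b,B.a,B.b)
under PSO → <0 0 0 0>; <0 0 0 2>; <0 0 2 2>; <0 1 0 0>; <0 1 0 2>; <0 1 2 2>; <1 1 0 0>; <1 1 0 2>; <1 1 2 2>
PSO∖claimed = {<0 1 0 0>}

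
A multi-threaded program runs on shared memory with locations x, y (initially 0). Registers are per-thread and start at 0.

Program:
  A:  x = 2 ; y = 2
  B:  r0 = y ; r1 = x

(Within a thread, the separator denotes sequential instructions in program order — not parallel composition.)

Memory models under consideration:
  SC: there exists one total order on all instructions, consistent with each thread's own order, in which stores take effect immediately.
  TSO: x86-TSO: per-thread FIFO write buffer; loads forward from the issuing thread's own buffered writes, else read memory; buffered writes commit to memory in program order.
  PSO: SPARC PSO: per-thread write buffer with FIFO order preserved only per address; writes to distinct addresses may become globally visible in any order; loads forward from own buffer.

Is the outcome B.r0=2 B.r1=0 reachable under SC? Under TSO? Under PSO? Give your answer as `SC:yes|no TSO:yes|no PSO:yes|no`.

SC:no TSO:no PSO:yes

outcome vector order: (B.r0,B.r1)
[SC] allowed = {0/0; 0/2; 2/2}
[TSO] allowed = {0/0; 0/2; 2/2}
[PSO] allowed = {0/0; 0/2; 2/0; 2/2}
target 2/0 ∈ {PSO}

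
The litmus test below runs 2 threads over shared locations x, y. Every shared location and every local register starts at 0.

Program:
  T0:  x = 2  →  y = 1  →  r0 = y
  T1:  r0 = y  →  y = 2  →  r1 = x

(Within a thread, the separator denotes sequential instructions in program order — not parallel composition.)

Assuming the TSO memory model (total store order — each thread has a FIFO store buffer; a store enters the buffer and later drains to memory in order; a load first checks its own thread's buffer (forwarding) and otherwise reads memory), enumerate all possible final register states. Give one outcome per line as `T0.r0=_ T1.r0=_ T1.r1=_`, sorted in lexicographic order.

outcome vector order: (T0.r0,T1.r0,T1.r1)
|TSO outcomes| = 6

T0.r0=1 T1.r0=0 T1.r1=0
T0.r0=1 T1.r0=0 T1.r1=2
T0.r0=1 T1.r0=1 T1.r1=2
T0.r0=2 T1.r0=0 T1.r1=0
T0.r0=2 T1.r0=0 T1.r1=2
T0.r0=2 T1.r0=1 T1.r1=2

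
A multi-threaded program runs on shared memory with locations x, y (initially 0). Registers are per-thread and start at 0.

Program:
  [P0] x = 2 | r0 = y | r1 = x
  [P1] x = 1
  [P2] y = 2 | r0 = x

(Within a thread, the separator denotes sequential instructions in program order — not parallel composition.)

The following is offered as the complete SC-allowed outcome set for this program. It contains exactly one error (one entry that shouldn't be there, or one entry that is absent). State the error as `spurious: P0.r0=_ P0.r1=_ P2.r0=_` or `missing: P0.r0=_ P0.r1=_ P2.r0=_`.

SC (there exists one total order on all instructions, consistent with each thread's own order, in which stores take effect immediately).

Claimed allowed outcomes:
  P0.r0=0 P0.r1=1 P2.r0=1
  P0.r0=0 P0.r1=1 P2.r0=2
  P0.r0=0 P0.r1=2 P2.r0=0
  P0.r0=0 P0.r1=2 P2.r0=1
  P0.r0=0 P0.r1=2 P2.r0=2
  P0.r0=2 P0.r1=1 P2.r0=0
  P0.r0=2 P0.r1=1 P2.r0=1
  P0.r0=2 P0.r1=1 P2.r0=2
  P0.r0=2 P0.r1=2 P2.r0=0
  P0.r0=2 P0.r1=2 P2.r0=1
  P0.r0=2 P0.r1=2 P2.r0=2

outcome vector order: (P0.r0,P0.r1,P2.r0)
under SC → <0 1 1>, <0 1 2>, <0 2 1>, <0 2 2>, <2 1 0>, <2 1 1>, <2 1 2>, <2 2 0>, <2 2 1>, <2 2 2>
claimed∖SC = {<0 2 0>}

spurious: P0.r0=0 P0.r1=2 P2.r0=0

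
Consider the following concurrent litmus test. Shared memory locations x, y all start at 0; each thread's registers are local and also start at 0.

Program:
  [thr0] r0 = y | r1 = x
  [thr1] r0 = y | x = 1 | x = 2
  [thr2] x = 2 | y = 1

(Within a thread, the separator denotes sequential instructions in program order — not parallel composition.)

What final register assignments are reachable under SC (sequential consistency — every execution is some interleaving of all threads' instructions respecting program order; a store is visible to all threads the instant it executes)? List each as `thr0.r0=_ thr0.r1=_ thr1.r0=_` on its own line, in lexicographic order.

thr0.r0=0 thr0.r1=0 thr1.r0=0
thr0.r0=0 thr0.r1=0 thr1.r0=1
thr0.r0=0 thr0.r1=1 thr1.r0=0
thr0.r0=0 thr0.r1=1 thr1.r0=1
thr0.r0=0 thr0.r1=2 thr1.r0=0
thr0.r0=0 thr0.r1=2 thr1.r0=1
thr0.r0=1 thr0.r1=1 thr1.r0=0
thr0.r0=1 thr0.r1=1 thr1.r0=1
thr0.r0=1 thr0.r1=2 thr1.r0=0
thr0.r0=1 thr0.r1=2 thr1.r0=1

outcome vector order: (thr0.r0,thr0.r1,thr1.r0)
|SC outcomes| = 10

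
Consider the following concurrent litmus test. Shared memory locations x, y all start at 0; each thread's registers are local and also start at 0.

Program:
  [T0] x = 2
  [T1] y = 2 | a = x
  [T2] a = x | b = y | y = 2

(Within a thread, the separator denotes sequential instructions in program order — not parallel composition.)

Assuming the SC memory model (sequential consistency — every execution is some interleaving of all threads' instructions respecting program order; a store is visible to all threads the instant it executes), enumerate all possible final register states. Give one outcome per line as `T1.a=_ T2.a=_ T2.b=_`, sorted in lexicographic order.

T1.a=0 T2.a=0 T2.b=0
T1.a=0 T2.a=0 T2.b=2
T1.a=0 T2.a=2 T2.b=2
T1.a=2 T2.a=0 T2.b=0
T1.a=2 T2.a=0 T2.b=2
T1.a=2 T2.a=2 T2.b=0
T1.a=2 T2.a=2 T2.b=2

outcome vector order: (T1.a,T2.a,T2.b)
|SC outcomes| = 7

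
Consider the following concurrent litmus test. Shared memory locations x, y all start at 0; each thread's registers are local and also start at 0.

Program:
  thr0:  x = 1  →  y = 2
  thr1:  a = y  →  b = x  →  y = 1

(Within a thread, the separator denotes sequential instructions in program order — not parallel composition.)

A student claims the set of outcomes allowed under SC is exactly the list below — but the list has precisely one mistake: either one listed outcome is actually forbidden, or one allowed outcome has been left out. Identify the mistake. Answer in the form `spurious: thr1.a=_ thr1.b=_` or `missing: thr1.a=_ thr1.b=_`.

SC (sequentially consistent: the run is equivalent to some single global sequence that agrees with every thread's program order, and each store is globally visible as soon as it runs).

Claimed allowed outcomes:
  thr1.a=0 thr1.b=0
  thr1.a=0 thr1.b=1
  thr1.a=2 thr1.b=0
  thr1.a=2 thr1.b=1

outcome vector order: (thr1.a,thr1.b)
SC (3): 0/0, 0/1, 2/1
claimed∖SC = {2/0}

spurious: thr1.a=2 thr1.b=0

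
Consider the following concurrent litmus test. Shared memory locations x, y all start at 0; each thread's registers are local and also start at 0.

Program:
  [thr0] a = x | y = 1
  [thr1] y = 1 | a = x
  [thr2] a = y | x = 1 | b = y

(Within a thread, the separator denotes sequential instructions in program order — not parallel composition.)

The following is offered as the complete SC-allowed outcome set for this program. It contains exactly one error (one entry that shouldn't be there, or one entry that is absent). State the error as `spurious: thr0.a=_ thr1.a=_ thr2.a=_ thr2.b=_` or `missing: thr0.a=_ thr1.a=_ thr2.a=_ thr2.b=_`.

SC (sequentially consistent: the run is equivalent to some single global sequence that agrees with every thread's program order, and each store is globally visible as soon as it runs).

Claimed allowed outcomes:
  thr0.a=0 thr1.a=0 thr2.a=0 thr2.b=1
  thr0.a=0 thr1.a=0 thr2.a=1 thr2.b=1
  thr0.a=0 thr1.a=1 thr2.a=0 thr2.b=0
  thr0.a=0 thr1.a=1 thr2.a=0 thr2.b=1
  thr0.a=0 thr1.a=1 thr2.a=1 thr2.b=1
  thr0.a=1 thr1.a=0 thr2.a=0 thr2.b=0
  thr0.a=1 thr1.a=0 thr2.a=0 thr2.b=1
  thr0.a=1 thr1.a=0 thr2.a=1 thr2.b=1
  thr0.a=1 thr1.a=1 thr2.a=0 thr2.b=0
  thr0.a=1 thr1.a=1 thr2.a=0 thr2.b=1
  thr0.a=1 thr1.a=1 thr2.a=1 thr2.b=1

outcome vector order: (thr0.a,thr1.a,thr2.a,thr2.b)
[SC] allowed = {<0 0 0 1>, <0 0 1 1>, <0 1 0 0>, <0 1 0 1>, <0 1 1 1>, <1 0 0 1>, <1 0 1 1>, <1 1 0 0>, <1 1 0 1>, <1 1 1 1>}
claimed∖SC = {<1 0 0 0>}

spurious: thr0.a=1 thr1.a=0 thr2.a=0 thr2.b=0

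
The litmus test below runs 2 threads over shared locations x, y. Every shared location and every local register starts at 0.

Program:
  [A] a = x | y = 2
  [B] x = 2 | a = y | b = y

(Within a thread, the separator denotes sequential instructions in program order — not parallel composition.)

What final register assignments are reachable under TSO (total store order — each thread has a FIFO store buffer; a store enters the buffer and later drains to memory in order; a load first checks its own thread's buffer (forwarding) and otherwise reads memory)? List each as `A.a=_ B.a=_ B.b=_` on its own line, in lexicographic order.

outcome vector order: (A.a,B.a,B.b)
|TSO outcomes| = 6

A.a=0 B.a=0 B.b=0
A.a=0 B.a=0 B.b=2
A.a=0 B.a=2 B.b=2
A.a=2 B.a=0 B.b=0
A.a=2 B.a=0 B.b=2
A.a=2 B.a=2 B.b=2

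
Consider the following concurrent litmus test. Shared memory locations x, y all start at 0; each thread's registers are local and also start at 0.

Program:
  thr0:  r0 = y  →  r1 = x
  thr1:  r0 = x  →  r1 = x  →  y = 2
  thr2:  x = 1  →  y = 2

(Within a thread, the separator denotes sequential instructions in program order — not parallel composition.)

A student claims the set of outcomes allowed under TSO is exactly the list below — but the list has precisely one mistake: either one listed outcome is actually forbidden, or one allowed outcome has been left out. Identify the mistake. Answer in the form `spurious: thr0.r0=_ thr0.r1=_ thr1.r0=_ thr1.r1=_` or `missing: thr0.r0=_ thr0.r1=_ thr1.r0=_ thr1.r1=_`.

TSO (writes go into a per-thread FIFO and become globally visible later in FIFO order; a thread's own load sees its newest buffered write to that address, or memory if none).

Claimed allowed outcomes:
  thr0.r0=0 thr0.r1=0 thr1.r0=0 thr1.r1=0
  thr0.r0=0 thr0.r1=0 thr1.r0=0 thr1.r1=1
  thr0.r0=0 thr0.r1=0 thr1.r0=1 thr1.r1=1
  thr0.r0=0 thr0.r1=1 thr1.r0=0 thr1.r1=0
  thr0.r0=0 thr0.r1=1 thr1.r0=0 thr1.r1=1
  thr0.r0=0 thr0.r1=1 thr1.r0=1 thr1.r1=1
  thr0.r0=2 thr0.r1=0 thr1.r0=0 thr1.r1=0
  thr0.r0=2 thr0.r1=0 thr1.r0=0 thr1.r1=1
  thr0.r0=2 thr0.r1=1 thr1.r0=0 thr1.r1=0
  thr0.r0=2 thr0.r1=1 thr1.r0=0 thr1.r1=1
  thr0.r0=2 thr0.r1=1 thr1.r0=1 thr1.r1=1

outcome vector order: (thr0.r0,thr0.r1,thr1.r0,thr1.r1)
TSO: 10 outcomes — {0/0/0/0, 0/0/0/1, 0/0/1/1, 0/1/0/0, 0/1/0/1, 0/1/1/1, 2/0/0/0, 2/1/0/0, 2/1/0/1, 2/1/1/1}
claimed∖TSO = {2/0/0/1}

spurious: thr0.r0=2 thr0.r1=0 thr1.r0=0 thr1.r1=1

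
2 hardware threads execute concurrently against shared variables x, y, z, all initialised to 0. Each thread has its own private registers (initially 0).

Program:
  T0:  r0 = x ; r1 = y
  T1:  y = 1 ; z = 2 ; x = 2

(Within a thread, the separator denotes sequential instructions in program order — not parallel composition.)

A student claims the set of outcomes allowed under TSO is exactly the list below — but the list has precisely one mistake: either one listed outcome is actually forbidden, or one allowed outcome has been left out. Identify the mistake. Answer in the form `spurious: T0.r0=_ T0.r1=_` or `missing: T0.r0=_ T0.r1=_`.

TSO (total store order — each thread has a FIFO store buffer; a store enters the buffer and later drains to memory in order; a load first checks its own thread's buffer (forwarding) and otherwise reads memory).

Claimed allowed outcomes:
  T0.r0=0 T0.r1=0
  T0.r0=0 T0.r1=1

outcome vector order: (T0.r0,T0.r1)
under TSO → 0/0; 0/1; 2/1
TSO∖claimed = {2/1}

missing: T0.r0=2 T0.r1=1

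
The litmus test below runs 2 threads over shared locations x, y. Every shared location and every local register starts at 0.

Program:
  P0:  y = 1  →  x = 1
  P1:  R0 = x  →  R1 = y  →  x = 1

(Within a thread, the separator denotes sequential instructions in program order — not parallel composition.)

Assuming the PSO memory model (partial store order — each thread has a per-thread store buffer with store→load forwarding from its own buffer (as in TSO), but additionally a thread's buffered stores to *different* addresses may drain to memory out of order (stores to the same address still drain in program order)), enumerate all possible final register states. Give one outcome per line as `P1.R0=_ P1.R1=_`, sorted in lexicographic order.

P1.R0=0 P1.R1=0
P1.R0=0 P1.R1=1
P1.R0=1 P1.R1=0
P1.R0=1 P1.R1=1

outcome vector order: (P1.R0,P1.R1)
|PSO outcomes| = 4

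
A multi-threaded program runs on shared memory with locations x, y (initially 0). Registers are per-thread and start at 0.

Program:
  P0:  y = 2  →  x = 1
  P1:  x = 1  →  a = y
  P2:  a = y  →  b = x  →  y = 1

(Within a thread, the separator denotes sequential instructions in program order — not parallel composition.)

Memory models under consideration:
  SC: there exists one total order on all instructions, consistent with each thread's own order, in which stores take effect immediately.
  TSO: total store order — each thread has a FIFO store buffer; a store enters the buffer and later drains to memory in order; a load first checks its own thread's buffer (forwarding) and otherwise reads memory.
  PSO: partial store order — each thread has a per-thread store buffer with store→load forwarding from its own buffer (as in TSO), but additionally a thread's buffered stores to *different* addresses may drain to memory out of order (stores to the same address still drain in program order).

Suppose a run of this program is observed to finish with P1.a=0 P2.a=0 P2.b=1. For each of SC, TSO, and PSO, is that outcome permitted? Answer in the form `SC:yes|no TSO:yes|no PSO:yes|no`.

SC:yes TSO:yes PSO:yes

outcome vector order: (P1.a,P2.a,P2.b)
[SC] allowed = {<0 0 0> <0 0 1> <0 2 1> <1 0 0> <1 0 1> <1 2 0> <1 2 1> <2 0 0> <2 0 1> <2 2 0> <2 2 1>}
[TSO] allowed = {<0 0 0> <0 0 1> <0 2 0> <0 2 1> <1 0 0> <1 0 1> <1 2 0> <1 2 1> <2 0 0> <2 0 1> <2 2 0> <2 2 1>}
[PSO] allowed = {<0 0 0> <0 0 1> <0 2 0> <0 2 1> <1 0 0> <1 0 1> <1 2 0> <1 2 1> <2 0 0> <2 0 1> <2 2 0> <2 2 1>}
target <0 0 1> ∈ {SC,TSO,PSO}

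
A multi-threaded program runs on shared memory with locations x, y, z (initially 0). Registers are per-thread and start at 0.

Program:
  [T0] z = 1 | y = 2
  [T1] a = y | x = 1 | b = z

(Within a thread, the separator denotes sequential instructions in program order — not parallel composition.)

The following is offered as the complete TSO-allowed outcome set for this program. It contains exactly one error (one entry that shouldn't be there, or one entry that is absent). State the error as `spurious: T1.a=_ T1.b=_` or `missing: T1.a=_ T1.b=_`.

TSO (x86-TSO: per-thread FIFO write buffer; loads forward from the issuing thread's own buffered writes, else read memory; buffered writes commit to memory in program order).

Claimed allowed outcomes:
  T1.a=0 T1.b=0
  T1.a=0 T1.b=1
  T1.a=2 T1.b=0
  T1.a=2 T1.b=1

spurious: T1.a=2 T1.b=0

outcome vector order: (T1.a,T1.b)
TSO (3): 0/0; 0/1; 2/1
claimed∖TSO = {2/0}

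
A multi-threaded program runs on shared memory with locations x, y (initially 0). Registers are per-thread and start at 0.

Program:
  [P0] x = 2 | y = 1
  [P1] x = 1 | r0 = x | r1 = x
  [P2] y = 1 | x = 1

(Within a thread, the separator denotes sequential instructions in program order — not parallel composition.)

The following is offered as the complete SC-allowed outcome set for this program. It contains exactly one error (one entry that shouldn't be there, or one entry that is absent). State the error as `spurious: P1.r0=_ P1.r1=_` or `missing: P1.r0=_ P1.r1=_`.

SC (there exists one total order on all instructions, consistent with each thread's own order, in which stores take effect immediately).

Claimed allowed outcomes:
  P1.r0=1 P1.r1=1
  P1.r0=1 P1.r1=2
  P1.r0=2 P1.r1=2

outcome vector order: (P1.r0,P1.r1)
SC (4): (1,1) (1,2) (2,1) (2,2)
SC∖claimed = {(2,1)}

missing: P1.r0=2 P1.r1=1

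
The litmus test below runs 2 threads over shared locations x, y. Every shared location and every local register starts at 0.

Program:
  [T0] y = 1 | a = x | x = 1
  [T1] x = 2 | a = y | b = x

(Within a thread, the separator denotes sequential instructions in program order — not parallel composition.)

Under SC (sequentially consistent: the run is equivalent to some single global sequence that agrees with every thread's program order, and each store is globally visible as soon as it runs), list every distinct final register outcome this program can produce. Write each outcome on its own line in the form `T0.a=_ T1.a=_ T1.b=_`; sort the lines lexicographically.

outcome vector order: (T0.a,T1.a,T1.b)
|SC outcomes| = 6

T0.a=0 T1.a=1 T1.b=1
T0.a=0 T1.a=1 T1.b=2
T0.a=2 T1.a=0 T1.b=1
T0.a=2 T1.a=0 T1.b=2
T0.a=2 T1.a=1 T1.b=1
T0.a=2 T1.a=1 T1.b=2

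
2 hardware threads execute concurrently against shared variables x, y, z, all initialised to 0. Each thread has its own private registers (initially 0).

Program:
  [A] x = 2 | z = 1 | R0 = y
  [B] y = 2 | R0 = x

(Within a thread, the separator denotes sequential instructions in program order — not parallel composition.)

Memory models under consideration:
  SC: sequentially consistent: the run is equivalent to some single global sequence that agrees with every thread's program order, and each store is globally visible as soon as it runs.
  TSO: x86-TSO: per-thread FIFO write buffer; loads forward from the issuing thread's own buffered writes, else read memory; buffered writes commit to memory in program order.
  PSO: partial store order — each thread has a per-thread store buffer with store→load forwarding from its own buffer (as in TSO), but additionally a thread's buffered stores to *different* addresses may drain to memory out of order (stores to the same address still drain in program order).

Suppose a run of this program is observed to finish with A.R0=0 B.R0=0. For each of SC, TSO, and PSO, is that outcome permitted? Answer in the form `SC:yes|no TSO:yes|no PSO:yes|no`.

outcome vector order: (A.R0,B.R0)
under SC → 0/2 2/0 2/2
under TSO → 0/0 0/2 2/0 2/2
under PSO → 0/0 0/2 2/0 2/2
target 0/0 ∈ {TSO,PSO}

SC:no TSO:yes PSO:yes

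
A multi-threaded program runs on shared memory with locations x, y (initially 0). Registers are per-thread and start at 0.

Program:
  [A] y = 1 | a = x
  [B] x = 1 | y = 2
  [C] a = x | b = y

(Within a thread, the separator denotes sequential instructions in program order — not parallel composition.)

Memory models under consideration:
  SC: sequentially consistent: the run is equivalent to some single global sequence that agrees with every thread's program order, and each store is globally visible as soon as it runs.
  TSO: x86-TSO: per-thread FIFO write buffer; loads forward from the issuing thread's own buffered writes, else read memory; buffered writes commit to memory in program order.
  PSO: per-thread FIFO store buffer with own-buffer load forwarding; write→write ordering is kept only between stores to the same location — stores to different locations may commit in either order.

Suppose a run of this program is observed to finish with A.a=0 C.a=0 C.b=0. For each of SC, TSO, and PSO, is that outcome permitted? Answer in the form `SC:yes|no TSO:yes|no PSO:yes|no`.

SC:yes TSO:yes PSO:yes

outcome vector order: (A.a,C.a,C.b)
[SC] allowed = {0/0/0; 0/0/1; 0/0/2; 0/1/1; 0/1/2; 1/0/0; 1/0/1; 1/0/2; 1/1/0; 1/1/1; 1/1/2}
[TSO] allowed = {0/0/0; 0/0/1; 0/0/2; 0/1/0; 0/1/1; 0/1/2; 1/0/0; 1/0/1; 1/0/2; 1/1/0; 1/1/1; 1/1/2}
[PSO] allowed = {0/0/0; 0/0/1; 0/0/2; 0/1/0; 0/1/1; 0/1/2; 1/0/0; 1/0/1; 1/0/2; 1/1/0; 1/1/1; 1/1/2}
target 0/0/0 ∈ {SC,TSO,PSO}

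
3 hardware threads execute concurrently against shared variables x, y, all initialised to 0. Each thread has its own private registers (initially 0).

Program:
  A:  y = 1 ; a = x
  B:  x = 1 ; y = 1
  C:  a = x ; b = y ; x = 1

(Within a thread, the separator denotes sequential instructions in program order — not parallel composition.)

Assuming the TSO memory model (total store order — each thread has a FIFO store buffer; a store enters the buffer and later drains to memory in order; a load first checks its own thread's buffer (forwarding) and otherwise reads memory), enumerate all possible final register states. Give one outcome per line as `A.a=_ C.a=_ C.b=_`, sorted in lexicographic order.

outcome vector order: (A.a,C.a,C.b)
|TSO outcomes| = 8

A.a=0 C.a=0 C.b=0
A.a=0 C.a=0 C.b=1
A.a=0 C.a=1 C.b=0
A.a=0 C.a=1 C.b=1
A.a=1 C.a=0 C.b=0
A.a=1 C.a=0 C.b=1
A.a=1 C.a=1 C.b=0
A.a=1 C.a=1 C.b=1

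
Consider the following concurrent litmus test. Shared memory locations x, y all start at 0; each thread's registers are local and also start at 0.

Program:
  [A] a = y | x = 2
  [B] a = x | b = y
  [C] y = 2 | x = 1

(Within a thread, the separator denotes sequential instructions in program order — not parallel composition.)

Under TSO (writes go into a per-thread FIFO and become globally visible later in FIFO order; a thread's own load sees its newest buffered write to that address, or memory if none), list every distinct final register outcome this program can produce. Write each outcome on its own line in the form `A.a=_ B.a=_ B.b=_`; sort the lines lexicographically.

A.a=0 B.a=0 B.b=0
A.a=0 B.a=0 B.b=2
A.a=0 B.a=1 B.b=2
A.a=0 B.a=2 B.b=0
A.a=0 B.a=2 B.b=2
A.a=2 B.a=0 B.b=0
A.a=2 B.a=0 B.b=2
A.a=2 B.a=1 B.b=2
A.a=2 B.a=2 B.b=2

outcome vector order: (A.a,B.a,B.b)
|TSO outcomes| = 9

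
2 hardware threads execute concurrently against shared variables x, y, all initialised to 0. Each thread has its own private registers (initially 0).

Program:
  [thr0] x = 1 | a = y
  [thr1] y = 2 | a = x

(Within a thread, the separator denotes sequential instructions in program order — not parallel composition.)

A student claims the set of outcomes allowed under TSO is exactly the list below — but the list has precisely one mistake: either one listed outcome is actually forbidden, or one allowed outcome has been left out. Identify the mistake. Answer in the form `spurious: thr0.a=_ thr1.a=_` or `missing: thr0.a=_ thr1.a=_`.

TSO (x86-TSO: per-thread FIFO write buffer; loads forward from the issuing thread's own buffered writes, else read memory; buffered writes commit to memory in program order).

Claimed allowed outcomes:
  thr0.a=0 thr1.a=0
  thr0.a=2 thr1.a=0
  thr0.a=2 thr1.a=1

missing: thr0.a=0 thr1.a=1

outcome vector order: (thr0.a,thr1.a)
TSO (4): 00; 01; 20; 21
TSO∖claimed = {01}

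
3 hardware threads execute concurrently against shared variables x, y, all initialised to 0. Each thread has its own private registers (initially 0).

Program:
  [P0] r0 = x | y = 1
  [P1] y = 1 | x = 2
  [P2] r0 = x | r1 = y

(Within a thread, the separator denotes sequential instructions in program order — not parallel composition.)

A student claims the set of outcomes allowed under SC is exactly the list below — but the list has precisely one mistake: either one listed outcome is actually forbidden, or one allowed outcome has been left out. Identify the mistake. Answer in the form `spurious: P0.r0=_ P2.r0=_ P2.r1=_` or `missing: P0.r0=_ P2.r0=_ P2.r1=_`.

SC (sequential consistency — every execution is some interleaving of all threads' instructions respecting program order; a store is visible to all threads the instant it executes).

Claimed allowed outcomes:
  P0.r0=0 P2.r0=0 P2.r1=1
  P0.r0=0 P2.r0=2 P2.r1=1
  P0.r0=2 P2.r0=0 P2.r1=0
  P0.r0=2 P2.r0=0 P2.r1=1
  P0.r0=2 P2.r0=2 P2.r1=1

missing: P0.r0=0 P2.r0=0 P2.r1=0

outcome vector order: (P0.r0,P2.r0,P2.r1)
SC: 6 outcomes — {000; 001; 021; 200; 201; 221}
SC∖claimed = {000}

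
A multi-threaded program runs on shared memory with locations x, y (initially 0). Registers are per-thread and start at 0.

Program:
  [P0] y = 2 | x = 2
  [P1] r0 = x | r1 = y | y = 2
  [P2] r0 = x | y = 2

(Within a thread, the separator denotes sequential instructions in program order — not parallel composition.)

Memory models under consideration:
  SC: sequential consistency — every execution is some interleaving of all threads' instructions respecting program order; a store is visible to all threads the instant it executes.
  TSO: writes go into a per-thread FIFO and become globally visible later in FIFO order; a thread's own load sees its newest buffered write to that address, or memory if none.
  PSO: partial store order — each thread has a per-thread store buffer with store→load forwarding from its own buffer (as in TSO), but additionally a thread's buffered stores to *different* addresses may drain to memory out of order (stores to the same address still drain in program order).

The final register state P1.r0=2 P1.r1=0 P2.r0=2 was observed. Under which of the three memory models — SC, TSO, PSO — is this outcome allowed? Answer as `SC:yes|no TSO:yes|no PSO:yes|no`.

outcome vector order: (P1.r0,P1.r1,P2.r0)
SC (6): 0/0/0 0/0/2 0/2/0 0/2/2 2/2/0 2/2/2
TSO (6): 0/0/0 0/0/2 0/2/0 0/2/2 2/2/0 2/2/2
PSO (8): 0/0/0 0/0/2 0/2/0 0/2/2 2/0/0 2/0/2 2/2/0 2/2/2
target 2/0/2 ∈ {PSO}

SC:no TSO:no PSO:yes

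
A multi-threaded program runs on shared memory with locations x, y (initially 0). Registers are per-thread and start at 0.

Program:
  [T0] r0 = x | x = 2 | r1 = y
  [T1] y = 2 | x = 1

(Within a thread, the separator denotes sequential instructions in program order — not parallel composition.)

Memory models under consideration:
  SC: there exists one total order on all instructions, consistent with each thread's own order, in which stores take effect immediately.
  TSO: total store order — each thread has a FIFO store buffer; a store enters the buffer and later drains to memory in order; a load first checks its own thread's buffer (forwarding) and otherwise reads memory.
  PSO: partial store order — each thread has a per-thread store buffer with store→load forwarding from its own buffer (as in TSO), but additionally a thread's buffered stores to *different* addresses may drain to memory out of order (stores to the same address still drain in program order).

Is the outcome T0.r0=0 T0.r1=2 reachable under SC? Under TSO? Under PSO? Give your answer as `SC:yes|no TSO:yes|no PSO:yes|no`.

outcome vector order: (T0.r0,T0.r1)
under SC → 0/0, 0/2, 1/2
under TSO → 0/0, 0/2, 1/2
under PSO → 0/0, 0/2, 1/0, 1/2
target 0/2 ∈ {SC,TSO,PSO}

SC:yes TSO:yes PSO:yes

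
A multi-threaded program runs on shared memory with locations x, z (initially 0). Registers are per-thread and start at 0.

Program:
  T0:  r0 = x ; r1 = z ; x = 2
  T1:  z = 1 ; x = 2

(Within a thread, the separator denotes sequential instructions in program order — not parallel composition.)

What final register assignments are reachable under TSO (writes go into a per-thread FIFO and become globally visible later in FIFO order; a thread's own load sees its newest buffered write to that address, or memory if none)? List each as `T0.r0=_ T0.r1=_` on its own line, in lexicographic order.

outcome vector order: (T0.r0,T0.r1)
|TSO outcomes| = 3

T0.r0=0 T0.r1=0
T0.r0=0 T0.r1=1
T0.r0=2 T0.r1=1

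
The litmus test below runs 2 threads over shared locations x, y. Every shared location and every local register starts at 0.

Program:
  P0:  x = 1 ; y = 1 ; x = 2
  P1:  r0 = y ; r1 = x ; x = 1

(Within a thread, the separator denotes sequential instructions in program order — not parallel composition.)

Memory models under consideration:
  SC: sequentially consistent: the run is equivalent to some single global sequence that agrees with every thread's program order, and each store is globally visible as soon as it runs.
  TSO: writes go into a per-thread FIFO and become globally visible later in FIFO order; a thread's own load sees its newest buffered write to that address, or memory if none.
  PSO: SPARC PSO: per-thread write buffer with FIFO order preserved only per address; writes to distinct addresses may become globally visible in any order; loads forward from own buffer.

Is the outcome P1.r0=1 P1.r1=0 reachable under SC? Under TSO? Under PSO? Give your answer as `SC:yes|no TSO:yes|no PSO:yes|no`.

outcome vector order: (P1.r0,P1.r1)
[SC] allowed = {0/0 0/1 0/2 1/1 1/2}
[TSO] allowed = {0/0 0/1 0/2 1/1 1/2}
[PSO] allowed = {0/0 0/1 0/2 1/0 1/1 1/2}
target 1/0 ∈ {PSO}

SC:no TSO:no PSO:yes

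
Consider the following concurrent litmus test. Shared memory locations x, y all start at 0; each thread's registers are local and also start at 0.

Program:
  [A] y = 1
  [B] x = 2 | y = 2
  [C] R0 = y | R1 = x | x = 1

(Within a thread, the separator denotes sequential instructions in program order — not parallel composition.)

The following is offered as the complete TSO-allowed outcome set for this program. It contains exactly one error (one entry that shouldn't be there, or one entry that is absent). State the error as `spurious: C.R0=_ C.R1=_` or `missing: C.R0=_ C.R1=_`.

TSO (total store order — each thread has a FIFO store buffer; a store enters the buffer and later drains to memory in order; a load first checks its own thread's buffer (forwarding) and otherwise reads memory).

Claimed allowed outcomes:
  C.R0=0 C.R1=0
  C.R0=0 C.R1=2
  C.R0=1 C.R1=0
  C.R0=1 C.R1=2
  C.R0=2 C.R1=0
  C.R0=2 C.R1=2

spurious: C.R0=2 C.R1=0

outcome vector order: (C.R0,C.R1)
TSO: 5 outcomes — {00, 02, 10, 12, 22}
claimed∖TSO = {20}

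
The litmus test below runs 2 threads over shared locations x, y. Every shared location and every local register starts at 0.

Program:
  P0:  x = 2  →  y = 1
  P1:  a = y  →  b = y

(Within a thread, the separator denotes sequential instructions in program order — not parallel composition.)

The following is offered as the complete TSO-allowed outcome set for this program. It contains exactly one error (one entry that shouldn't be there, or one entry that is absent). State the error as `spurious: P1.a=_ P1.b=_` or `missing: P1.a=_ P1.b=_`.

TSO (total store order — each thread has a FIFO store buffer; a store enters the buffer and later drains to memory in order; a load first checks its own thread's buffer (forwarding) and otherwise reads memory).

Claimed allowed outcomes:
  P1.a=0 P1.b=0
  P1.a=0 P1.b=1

missing: P1.a=1 P1.b=1

outcome vector order: (P1.a,P1.b)
TSO: 3 outcomes — {0/0 0/1 1/1}
TSO∖claimed = {1/1}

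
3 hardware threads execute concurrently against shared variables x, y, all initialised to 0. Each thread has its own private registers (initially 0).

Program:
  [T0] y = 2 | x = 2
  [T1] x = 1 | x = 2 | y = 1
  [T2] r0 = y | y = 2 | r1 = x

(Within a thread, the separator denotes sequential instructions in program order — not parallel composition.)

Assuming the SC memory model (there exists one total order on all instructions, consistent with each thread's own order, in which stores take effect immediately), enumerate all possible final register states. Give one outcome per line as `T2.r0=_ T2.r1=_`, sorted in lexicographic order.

T2.r0=0 T2.r1=0
T2.r0=0 T2.r1=1
T2.r0=0 T2.r1=2
T2.r0=1 T2.r1=2
T2.r0=2 T2.r1=0
T2.r0=2 T2.r1=1
T2.r0=2 T2.r1=2

outcome vector order: (T2.r0,T2.r1)
|SC outcomes| = 7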